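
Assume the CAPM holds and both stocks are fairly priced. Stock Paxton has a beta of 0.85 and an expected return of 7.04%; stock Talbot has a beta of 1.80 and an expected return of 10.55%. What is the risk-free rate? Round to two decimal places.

3.90%

Both satisfy E(R) = R_f + β·MRP, so the slope of the SML is
MRP = (10.55% − 7.04%) / (1.80 − 0.85) = 3.51% / 0.95 = 3.6947%
R_f = E(R_Paxton) − β_Paxton·MRP = 7.04% − 0.85 × 3.6947% = 3.8995%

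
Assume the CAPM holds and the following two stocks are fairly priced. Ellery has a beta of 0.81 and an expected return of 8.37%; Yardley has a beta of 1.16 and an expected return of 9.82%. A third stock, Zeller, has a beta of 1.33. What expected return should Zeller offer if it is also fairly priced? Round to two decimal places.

MRP (SML slope) = (9.82% − 8.37%) / (1.16 − 0.81) = 1.45% / 0.35 = 4.1429%
R_f (intercept) = 8.37% − 0.81 × 4.1429% = 5.0143%
E(R_Zeller) = R_f + β × MRP = 5.0143% + 1.33 × 4.1429% = 10.52%

10.52%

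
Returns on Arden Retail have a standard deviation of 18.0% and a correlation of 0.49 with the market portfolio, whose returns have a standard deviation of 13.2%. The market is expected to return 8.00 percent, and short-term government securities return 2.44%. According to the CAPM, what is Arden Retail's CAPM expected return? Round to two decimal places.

β = ρ × σ_i / σ_m = 0.49 × 18.0% / 13.2% = 0.6682
MRP = 8.00% − 2.44% = 5.56%
E(R) = 2.44% + 0.6682 × 5.56% = 6.16%

6.16%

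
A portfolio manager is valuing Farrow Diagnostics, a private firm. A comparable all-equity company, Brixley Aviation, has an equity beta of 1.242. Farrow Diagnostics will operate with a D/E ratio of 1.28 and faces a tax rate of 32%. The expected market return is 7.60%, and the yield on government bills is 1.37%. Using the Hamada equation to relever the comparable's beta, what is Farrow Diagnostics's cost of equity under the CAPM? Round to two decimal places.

15.84%

β_L = β_U × [1 + (1 − t)(D/E)] = 1.242 × [1 + (1 − 0.32) × 1.28]
    = 1.242 × [1 + 0.68 × 1.28] = 1.242 × 1.8704 = 2.3230
MRP = 7.60% − 1.37% = 6.23%
E(R) = R_f + β_L × MRP = 1.37% + 2.3230 × 6.23% = 15.84%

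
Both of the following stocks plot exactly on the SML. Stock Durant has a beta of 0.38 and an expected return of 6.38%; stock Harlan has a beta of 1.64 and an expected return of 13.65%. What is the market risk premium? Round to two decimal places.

5.77%

Both satisfy E(R) = R_f + β·MRP, so the slope of the SML is
MRP = (13.65% − 6.38%) / (1.64 − 0.38) = 7.27% / 1.26 = 5.7698%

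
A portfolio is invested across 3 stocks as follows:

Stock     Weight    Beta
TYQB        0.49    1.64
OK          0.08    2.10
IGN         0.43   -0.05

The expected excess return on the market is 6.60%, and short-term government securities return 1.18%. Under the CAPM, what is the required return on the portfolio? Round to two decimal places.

β_P = Σ w_i β_i = 0.49×1.64 + 0.08×2.10 + 0.43×-0.05 = 0.9501
E(R_P) = R_f + β_P × MRP = 1.18% + 0.9501 × 6.60% = 7.45%

7.45%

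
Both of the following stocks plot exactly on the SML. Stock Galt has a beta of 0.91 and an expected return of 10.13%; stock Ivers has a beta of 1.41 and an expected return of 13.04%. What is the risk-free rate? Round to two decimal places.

Both satisfy E(R) = R_f + β·MRP, so the slope of the SML is
MRP = (13.04% − 10.13%) / (1.41 − 0.91) = 2.91% / 0.50 = 5.8200%
R_f = E(R_Galt) − β_Galt·MRP = 10.13% − 0.91 × 5.8200% = 4.8338%

4.83%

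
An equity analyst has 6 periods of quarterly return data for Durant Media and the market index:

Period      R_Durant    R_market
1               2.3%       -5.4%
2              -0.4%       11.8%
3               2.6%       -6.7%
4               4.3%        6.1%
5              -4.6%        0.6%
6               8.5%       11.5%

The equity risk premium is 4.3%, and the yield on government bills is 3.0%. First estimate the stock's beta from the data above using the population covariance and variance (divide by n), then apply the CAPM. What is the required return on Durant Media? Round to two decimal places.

Mean R_i = (2.3 − 0.4 + 2.6 + 4.3 − 4.6 + 8.5) / 6 = 2.1167%
Mean R_m = (-5.4 + 11.8 − 6.7 + 6.1 + 0.6 + 11.5) / 6 = 2.9833%
Σ(R_i − R̄_i)(R_m − R̄_m) = 48.7717  ⇒  Cov = 48.7717 / 6 = 8.1286
Σ(R_m − R̄_m)² = 329.7083  ⇒  Var(R_m) = 329.7083 / 6 = 54.9514
β = Cov / Var(R_m) = 8.1286 / 54.9514 = 0.1479
E(R) = R_f + β × MRP = 3.0% + 0.1479 × 4.3% = 3.64%

3.64%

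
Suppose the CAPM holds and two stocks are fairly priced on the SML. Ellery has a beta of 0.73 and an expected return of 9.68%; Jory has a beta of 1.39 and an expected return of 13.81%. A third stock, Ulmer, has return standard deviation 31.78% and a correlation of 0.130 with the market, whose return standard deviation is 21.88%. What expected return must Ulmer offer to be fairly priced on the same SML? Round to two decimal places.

MRP = (13.81% − 9.68%) / (1.39 − 0.73) = 6.2576%
R_f = 9.68% − 0.73 × 6.2576% = 5.1120%
β_Ulmer = ρ·σ_i/σ_m = 0.130 × 31.78 / 21.88 = 0.1888
E(R_Ulmer) = R_f + β × MRP = 5.1120% + 0.1888 × 6.2576% = 6.29%

6.29%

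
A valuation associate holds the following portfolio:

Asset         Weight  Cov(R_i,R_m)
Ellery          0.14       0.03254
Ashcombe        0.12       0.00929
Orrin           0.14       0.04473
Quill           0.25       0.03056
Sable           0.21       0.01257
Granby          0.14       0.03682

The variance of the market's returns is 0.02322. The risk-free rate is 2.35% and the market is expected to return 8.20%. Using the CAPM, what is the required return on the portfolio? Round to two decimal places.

9.24%

β_Ellery = 0.03254 / 0.02322 = 1.4014
β_Ashcombe = 0.00929 / 0.02322 = 0.4001
β_Orrin = 0.04473 / 0.02322 = 1.9264
β_Quill = 0.03056 / 0.02322 = 1.3161
β_Sable = 0.01257 / 0.02322 = 0.5413
β_Granby = 0.03682 / 0.02322 = 1.5857
β_P = Σ w_i β_i = 0.14×1.4014 + 0.12×0.4001 + 0.14×1.9264 + 0.25×1.3161 + 0.21×0.5413 + 0.14×1.5857 = 1.1786
MRP = 8.20% − 2.35% = 5.85%
E(R_P) = R_f + β_P × MRP = 2.35% + 1.1786 × 5.85% = 9.24%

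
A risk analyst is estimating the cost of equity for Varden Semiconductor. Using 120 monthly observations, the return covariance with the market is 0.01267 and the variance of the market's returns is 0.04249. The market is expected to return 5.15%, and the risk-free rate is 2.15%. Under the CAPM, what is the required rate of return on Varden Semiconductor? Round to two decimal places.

β = Cov(R_i, R_m) / Var(R_m) = 0.01267 / 0.04249 = 0.2982
MRP = 5.15% − 2.15% = 3.00%
E(R) = R_f + β × MRP = 2.15% + 0.2982 × 3.00% = 3.04%

3.04%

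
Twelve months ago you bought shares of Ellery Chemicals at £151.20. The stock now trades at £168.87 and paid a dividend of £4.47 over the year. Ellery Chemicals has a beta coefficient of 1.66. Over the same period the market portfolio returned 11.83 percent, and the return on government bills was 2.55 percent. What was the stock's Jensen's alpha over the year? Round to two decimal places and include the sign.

Realised HPR = (P1 + D1 − P0) / P0 = (168.87 + 4.47 − 151.20) / 151.20 = 22.14 / 151.20 = 14.6429%
MRP = 11.83% − 2.55% = 9.28%
CAPM required = R_f + β·MRP = 2.55% + 1.66 × 9.28% = 17.9548%
α = realised − required = 14.6429% − 17.9548% = -3.31%

-3.31%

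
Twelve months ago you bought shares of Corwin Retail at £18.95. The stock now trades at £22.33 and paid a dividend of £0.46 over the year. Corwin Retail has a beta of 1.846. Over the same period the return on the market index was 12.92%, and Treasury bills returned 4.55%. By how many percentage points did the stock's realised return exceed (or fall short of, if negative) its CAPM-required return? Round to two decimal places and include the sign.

Realised HPR = (P1 + D1 − P0) / P0 = (22.33 + 0.46 − 18.95) / 18.95 = 3.84 / 18.95 = 20.2639%
MRP = 12.92% − 4.55% = 8.37%
CAPM required = R_f + β·MRP = 4.55% + 1.846 × 8.37% = 20.00102%
α = realised − required = 20.2639% − 20.00102% = +0.26%

+0.26%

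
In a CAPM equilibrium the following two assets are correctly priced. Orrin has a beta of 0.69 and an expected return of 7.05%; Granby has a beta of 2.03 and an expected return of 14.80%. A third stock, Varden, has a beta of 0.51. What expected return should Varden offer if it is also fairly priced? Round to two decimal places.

MRP (SML slope) = (14.80% − 7.05%) / (2.03 − 0.69) = 7.75% / 1.34 = 5.7836%
R_f (intercept) = 7.05% − 0.69 × 5.7836% = 3.0593%
E(R_Varden) = R_f + β × MRP = 3.0593% + 0.51 × 5.7836% = 6.01%

6.01%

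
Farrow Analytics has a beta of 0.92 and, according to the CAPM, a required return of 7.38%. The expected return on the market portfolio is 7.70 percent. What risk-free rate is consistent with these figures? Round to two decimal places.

3.70%

E(R) = R_f + β(E(R_m) − R_f) = R_f(1 − β) + β·E(R_m)
7.38% = R_f × (1 − 0.92) + 0.92 × 7.70%
7.38% = R_f × 0.08 + 7.0840%
R_f = (7.38% − 7.0840%) / 0.08 = 3.70%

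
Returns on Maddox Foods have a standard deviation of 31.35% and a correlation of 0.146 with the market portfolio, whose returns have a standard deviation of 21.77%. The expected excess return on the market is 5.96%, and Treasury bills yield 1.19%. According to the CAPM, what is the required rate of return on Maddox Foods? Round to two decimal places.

2.44%

β = ρ × σ_i / σ_m = 0.146 × 31.35% / 21.77% = 0.2102
E(R) = 1.19% + 0.2102 × 5.96% = 2.44%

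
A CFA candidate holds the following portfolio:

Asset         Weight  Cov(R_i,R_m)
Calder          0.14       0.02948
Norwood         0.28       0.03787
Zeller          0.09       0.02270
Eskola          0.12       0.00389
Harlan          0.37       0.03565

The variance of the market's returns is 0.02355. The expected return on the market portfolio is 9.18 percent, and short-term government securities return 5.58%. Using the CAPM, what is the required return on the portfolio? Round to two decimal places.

10.23%

β_Calder = 0.02948 / 0.02355 = 1.2518
β_Norwood = 0.03787 / 0.02355 = 1.6081
β_Zeller = 0.02270 / 0.02355 = 0.9639
β_Eskola = 0.00389 / 0.02355 = 0.1652
β_Harlan = 0.03565 / 0.02355 = 1.5138
β_P = Σ w_i β_i = 0.14×1.2518 + 0.28×1.6081 + 0.09×0.9639 + 0.12×0.1652 + 0.37×1.5138 = 1.2922
MRP = 9.18% − 5.58% = 3.60%
E(R_P) = R_f + β_P × MRP = 5.58% + 1.2922 × 3.60% = 10.23%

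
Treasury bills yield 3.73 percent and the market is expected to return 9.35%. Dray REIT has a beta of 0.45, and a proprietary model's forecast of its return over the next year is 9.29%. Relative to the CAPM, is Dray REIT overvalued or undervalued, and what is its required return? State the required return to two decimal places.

Undervalued; required return 6.26%

MRP = 9.35% − 3.73% = 5.62%
Required return = R_f + β·MRP = 3.73% + 0.45 × 5.62% = 6.26%
Forecast 9.29% > required 6.26% → the stock plots above the SML → undervalued.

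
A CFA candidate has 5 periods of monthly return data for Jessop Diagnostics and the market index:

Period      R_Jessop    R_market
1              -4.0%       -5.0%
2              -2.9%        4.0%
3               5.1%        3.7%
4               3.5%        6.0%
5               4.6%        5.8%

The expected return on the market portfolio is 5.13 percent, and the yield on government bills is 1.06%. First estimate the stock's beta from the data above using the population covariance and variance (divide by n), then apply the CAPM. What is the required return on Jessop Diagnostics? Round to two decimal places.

3.86%

Mean R_i = (-4.0 − 2.9 + 5.1 + 3.5 + 4.6) / 5 = 1.2600%
Mean R_m = (-5.0 + 4.0 + 3.7 + 6.0 + 5.8) / 5 = 2.9000%
Σ(R_i − R̄_i)(R_m − R̄_m) = 56.6800  ⇒  Cov = 56.6800 / 5 = 11.3360
Σ(R_m − R̄_m)² = 82.2800  ⇒  Var(R_m) = 82.2800 / 5 = 16.4560
β = Cov / Var(R_m) = 11.3360 / 16.4560 = 0.6889
MRP = 5.13% − 1.06% = 4.07%
E(R) = R_f + β × MRP = 1.06% + 0.6889 × 4.07% = 3.86%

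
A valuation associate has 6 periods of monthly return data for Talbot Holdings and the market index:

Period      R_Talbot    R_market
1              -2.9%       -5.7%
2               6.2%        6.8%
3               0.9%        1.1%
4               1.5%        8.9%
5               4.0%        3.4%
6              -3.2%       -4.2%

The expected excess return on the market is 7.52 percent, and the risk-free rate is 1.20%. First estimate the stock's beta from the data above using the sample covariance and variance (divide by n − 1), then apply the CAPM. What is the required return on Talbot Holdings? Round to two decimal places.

5.12%

Mean R_i = (-2.9 + 6.2 + 0.9 + 1.5 + 4.0 − 3.2) / 6 = 1.0833%
Mean R_m = (-5.7 + 6.8 + 1.1 + 8.9 + 3.4 − 4.2) / 6 = 1.7167%
Σ(R_i − R̄_i)(R_m − R̄_m) = 88.9117  ⇒  Cov = 88.9117 / 5 = 17.7823
Σ(R_m − R̄_m)² = 170.6683  ⇒  Var(R_m) = 170.6683 / 5 = 34.1337
β = Cov / Var(R_m) = 17.7823 / 34.1337 = 0.5210
E(R) = R_f + β × MRP = 1.20% + 0.5210 × 7.52% = 5.12%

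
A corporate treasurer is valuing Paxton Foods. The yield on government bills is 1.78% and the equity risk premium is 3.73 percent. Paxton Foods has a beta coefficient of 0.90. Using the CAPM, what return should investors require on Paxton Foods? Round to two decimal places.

E(R) = R_f + β × MRP = 1.78% + 0.90 × 3.73% = 5.14%

5.14%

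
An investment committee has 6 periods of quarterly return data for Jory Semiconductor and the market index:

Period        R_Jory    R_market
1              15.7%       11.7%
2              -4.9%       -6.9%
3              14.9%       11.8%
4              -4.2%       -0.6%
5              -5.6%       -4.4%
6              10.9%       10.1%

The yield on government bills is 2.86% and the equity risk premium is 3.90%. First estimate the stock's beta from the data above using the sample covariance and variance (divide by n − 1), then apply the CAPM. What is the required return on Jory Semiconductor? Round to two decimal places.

Mean R_i = (15.7 − 4.9 + 14.9 − 4.2 − 5.6 + 10.9) / 6 = 4.4667%
Mean R_m = (11.7 − 6.9 + 11.8 − 0.6 − 4.4 + 10.1) / 6 = 3.6167%
Σ(R_i − R̄_i)(R_m − R̄_m) = 433.6433  ⇒  Cov = 433.6433 / 5 = 86.7287
Σ(R_m − R̄_m)² = 366.9883  ⇒  Var(R_m) = 366.9883 / 5 = 73.3977
β = Cov / Var(R_m) = 86.7287 / 73.3977 = 1.1816
E(R) = R_f + β × MRP = 2.86% + 1.1816 × 3.90% = 7.47%

7.47%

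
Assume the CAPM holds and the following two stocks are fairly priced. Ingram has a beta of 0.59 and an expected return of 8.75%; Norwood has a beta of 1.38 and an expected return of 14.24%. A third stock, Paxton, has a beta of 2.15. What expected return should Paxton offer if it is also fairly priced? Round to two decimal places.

MRP (SML slope) = (14.24% − 8.75%) / (1.38 − 0.59) = 5.49% / 0.79 = 6.9494%
R_f (intercept) = 8.75% − 0.59 × 6.9494% = 4.6499%
E(R_Paxton) = R_f + β × MRP = 4.6499% + 2.15 × 6.9494% = 19.59%

19.59%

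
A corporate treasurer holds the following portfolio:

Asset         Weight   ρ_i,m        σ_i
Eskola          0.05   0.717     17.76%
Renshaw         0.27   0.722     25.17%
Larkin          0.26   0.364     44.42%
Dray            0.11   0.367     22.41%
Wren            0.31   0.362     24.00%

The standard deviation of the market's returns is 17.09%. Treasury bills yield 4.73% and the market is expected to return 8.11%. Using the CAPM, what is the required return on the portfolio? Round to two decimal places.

β_Eskola = 0.717 × 17.76% / 17.09% = 0.7451
β_Renshaw = 0.722 × 25.17% / 17.09% = 1.0634
β_Larkin = 0.364 × 44.42% / 17.09% = 0.9461
β_Dray = 0.367 × 22.41% / 17.09% = 0.4812
β_Wren = 0.362 × 24.00% / 17.09% = 0.5084
β_P = Σ w_i β_i = 0.05×0.7451 + 0.27×1.0634 + 0.26×0.9461 + 0.11×0.4812 + 0.31×0.5084 = 0.7809
MRP = 8.11% − 4.73% = 3.38%
E(R_P) = R_f + β_P × MRP = 4.73% + 0.7809 × 3.38% = 7.37%

7.37%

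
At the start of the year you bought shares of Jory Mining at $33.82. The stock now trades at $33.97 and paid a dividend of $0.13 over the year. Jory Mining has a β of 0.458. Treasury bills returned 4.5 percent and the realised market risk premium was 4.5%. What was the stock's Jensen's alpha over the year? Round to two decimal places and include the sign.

Realised HPR = (P1 + D1 − P0) / P0 = (33.97 + 0.13 − 33.82) / 33.82 = 0.28 / 33.82 = 0.8279%
CAPM required = R_f + β·MRP = 4.5% + 0.458 × 4.5% = 6.5610%
α = realised − required = 0.8279% − 6.5610% = -5.73%

-5.73%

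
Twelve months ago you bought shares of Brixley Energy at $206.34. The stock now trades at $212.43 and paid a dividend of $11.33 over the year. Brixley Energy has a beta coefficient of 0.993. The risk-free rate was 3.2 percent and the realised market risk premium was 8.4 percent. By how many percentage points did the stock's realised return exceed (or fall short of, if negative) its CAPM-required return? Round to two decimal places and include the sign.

-3.10%

Realised HPR = (P1 + D1 − P0) / P0 = (212.43 + 11.33 − 206.34) / 206.34 = 17.42 / 206.34 = 8.4424%
CAPM required = R_f + β·MRP = 3.2% + 0.993 × 8.4% = 11.5412%
α = realised − required = 8.4424% − 11.5412% = -3.10%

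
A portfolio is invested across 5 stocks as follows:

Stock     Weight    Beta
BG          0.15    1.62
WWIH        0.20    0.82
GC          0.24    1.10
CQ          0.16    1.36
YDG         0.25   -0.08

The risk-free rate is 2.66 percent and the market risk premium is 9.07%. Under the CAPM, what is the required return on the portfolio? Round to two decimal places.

β_P = Σ w_i β_i = 0.15×1.62 + 0.20×0.82 + 0.24×1.10 + 0.16×1.36 + 0.25×-0.08 = 0.8686
E(R_P) = R_f + β_P × MRP = 2.66% + 0.8686 × 9.07% = 10.54%

10.54%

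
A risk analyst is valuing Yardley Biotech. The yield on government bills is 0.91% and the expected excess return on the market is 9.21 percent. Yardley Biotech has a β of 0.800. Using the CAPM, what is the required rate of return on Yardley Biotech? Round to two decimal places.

E(R) = R_f + β × MRP = 0.91% + 0.800 × 9.21% = 8.28%

8.28%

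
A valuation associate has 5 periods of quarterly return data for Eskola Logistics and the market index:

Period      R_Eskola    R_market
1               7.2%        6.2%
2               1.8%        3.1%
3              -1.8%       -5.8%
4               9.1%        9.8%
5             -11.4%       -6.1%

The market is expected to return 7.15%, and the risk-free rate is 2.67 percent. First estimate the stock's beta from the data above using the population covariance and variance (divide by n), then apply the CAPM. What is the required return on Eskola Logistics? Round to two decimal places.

7.32%

Mean R_i = (7.2 + 1.8 − 1.8 + 9.1 − 11.4) / 5 = 0.9800%
Mean R_m = (6.2 + 3.1 − 5.8 + 9.8 − 6.1) / 5 = 1.4400%
Σ(R_i − R̄_i)(R_m − R̄_m) = 212.3240  ⇒  Cov = 212.3240 / 5 = 42.4648
Σ(R_m − R̄_m)² = 204.5720  ⇒  Var(R_m) = 204.5720 / 5 = 40.9144
β = Cov / Var(R_m) = 42.4648 / 40.9144 = 1.0379
MRP = 7.15% − 2.67% = 4.48%
E(R) = R_f + β × MRP = 2.67% + 1.0379 × 4.48% = 7.32%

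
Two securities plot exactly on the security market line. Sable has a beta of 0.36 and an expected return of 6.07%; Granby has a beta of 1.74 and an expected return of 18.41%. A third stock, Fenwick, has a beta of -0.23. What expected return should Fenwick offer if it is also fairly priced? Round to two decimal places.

MRP (SML slope) = (18.41% − 6.07%) / (1.74 − 0.36) = 12.34% / 1.38 = 8.9420%
R_f (intercept) = 6.07% − 0.36 × 8.9420% = 2.8509%
E(R_Fenwick) = R_f + β × MRP = 2.8509% + -0.23 × 8.9420% = 0.79%

0.79%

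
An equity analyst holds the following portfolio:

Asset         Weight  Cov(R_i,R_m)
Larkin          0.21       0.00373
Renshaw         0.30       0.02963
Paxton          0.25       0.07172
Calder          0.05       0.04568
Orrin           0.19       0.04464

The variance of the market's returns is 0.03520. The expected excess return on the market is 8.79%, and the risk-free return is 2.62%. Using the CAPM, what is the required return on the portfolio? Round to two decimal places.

β_Larkin = 0.00373 / 0.03520 = 0.1060
β_Renshaw = 0.02963 / 0.03520 = 0.8418
β_Paxton = 0.07172 / 0.03520 = 2.0375
β_Calder = 0.04568 / 0.03520 = 1.2977
β_Orrin = 0.04464 / 0.03520 = 1.2682
β_P = Σ w_i β_i = 0.21×0.1060 + 0.30×0.8418 + 0.25×2.0375 + 0.05×1.2977 + 0.19×1.2682 = 1.0900
E(R_P) = R_f + β_P × MRP = 2.62% + 1.0900 × 8.79% = 12.20%

12.20%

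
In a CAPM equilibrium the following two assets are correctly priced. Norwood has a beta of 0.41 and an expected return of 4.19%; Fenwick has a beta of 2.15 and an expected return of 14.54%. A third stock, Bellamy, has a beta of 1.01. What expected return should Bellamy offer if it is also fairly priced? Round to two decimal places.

MRP (SML slope) = (14.54% − 4.19%) / (2.15 − 0.41) = 10.35% / 1.74 = 5.9483%
R_f (intercept) = 4.19% − 0.41 × 5.9483% = 1.7512%
E(R_Bellamy) = R_f + β × MRP = 1.7512% + 1.01 × 5.9483% = 7.76%

7.76%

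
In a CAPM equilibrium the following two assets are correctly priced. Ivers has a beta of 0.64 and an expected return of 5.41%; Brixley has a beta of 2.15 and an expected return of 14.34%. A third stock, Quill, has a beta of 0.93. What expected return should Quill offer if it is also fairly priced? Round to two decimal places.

7.13%

MRP (SML slope) = (14.34% − 5.41%) / (2.15 − 0.64) = 8.93% / 1.51 = 5.9139%
R_f (intercept) = 5.41% − 0.64 × 5.9139% = 1.6251%
E(R_Quill) = R_f + β × MRP = 1.6251% + 0.93 × 5.9139% = 7.13%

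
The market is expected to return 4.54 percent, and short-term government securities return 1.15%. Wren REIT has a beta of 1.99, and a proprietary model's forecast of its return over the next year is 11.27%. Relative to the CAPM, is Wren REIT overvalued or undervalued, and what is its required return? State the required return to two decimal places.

MRP = 4.54% − 1.15% = 3.39%
Required return = R_f + β·MRP = 1.15% + 1.99 × 3.39% = 7.90%
Forecast 11.27% > required 7.90% → the stock plots above the SML → undervalued.

Undervalued; required return 7.90%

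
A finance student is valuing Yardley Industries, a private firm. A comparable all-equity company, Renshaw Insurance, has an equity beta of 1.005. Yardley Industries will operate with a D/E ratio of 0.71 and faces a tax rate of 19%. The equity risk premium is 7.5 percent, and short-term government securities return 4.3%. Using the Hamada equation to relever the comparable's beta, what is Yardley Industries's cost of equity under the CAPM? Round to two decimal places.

β_L = β_U × [1 + (1 − t)(D/E)] = 1.005 × [1 + (1 − 0.19) × 0.71]
    = 1.005 × [1 + 0.81 × 0.71] = 1.005 × 1.5751 = 1.5830
E(R) = R_f + β_L × MRP = 4.3% + 1.5830 × 7.5% = 16.17%

16.17%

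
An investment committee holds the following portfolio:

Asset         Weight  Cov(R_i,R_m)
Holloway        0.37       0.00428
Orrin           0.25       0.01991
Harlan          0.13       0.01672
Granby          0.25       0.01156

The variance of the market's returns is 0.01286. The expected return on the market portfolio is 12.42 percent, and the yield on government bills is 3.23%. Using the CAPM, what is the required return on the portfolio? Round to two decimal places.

β_Holloway = 0.00428 / 0.01286 = 0.3328
β_Orrin = 0.01991 / 0.01286 = 1.5482
β_Harlan = 0.01672 / 0.01286 = 1.3002
β_Granby = 0.01156 / 0.01286 = 0.8989
β_P = Σ w_i β_i = 0.37×0.3328 + 0.25×1.5482 + 0.13×1.3002 + 0.25×0.8989 = 0.9039
MRP = 12.42% − 3.23% = 9.19%
E(R_P) = R_f + β_P × MRP = 3.23% + 0.9039 × 9.19% = 11.54%

11.54%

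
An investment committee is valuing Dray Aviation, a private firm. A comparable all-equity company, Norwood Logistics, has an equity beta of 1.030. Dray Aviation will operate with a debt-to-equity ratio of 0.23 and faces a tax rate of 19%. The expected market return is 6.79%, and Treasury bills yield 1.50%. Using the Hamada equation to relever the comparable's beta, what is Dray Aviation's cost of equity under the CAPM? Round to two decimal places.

7.96%

β_L = β_U × [1 + (1 − t)(D/E)] = 1.030 × [1 + (1 − 0.19) × 0.23]
    = 1.030 × [1 + 0.81 × 0.23] = 1.030 × 1.1863 = 1.2219
MRP = 6.79% − 1.50% = 5.29%
E(R) = R_f + β_L × MRP = 1.50% + 1.2219 × 5.29% = 7.96%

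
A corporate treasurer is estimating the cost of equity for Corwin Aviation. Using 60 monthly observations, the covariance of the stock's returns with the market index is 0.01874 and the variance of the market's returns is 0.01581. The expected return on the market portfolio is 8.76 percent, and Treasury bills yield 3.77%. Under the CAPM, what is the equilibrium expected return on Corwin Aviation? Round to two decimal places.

β = Cov(R_i, R_m) / Var(R_m) = 0.01874 / 0.01581 = 1.1853
MRP = 8.76% − 3.77% = 4.99%
E(R) = R_f + β × MRP = 3.77% + 1.1853 × 4.99% = 9.68%

9.68%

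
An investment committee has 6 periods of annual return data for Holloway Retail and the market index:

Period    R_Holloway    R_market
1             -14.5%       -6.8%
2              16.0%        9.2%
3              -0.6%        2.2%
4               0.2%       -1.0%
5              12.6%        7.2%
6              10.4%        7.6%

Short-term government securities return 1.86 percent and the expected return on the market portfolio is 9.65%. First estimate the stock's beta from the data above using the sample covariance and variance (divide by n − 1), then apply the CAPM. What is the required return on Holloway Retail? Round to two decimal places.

15.81%

Mean R_i = (-14.5 + 16.0 − 0.6 + 0.2 + 12.6 + 10.4) / 6 = 4.0167%
Mean R_m = (-6.8 + 9.2 + 2.2 − 1.0 + 7.2 + 7.6) / 6 = 3.0667%
Σ(R_i − R̄_i)(R_m − R̄_m) = 340.1333  ⇒  Cov = 340.1333 / 5 = 68.0267
Σ(R_m − R̄_m)² = 189.8933  ⇒  Var(R_m) = 189.8933 / 5 = 37.9787
β = Cov / Var(R_m) = 68.0267 / 37.9787 = 1.7912
MRP = 9.65% − 1.86% = 7.79%
E(R) = R_f + β × MRP = 1.86% + 1.7912 × 7.79% = 15.81%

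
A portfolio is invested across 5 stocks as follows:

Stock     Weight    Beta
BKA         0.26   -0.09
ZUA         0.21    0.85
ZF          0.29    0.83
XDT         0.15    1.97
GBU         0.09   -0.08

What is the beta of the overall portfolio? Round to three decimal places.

β_P = Σ w_i β_i = 0.26×-0.09 + 0.21×0.85 + 0.29×0.83 + 0.15×1.97 + 0.09×-0.08 = 0.6841

0.684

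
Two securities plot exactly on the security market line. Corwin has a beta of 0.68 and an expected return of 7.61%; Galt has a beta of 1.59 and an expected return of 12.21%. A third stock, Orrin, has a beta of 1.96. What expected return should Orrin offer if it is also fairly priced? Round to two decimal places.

MRP (SML slope) = (12.21% − 7.61%) / (1.59 − 0.68) = 4.60% / 0.91 = 5.0549%
R_f (intercept) = 7.61% − 0.68 × 5.0549% = 4.1727%
E(R_Orrin) = R_f + β × MRP = 4.1727% + 1.96 × 5.0549% = 14.08%

14.08%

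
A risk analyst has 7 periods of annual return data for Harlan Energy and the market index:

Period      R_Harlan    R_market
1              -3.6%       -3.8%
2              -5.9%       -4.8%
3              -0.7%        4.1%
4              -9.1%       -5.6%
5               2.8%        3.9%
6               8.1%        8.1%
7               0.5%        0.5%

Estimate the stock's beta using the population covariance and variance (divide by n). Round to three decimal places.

Mean R_i = (-3.6 − 5.9 − 0.7 − 9.1 + 2.8 + 8.1 + 0.5) / 7 = -1.1286%
Mean R_m = (-3.8 − 4.8 + 4.1 − 5.6 + 3.9 + 8.1 + 0.5) / 7 = 0.3429%
Σ(R_i − R̄_i)(R_m − R̄_m) = 169.5786  ⇒  Cov = 169.5786 / 7 = 24.2255
Σ(R_m − R̄_m)² = 165.8971  ⇒  Var(R_m) = 165.8971 / 7 = 23.6996
β = Cov / Var(R_m) = 24.2255 / 23.6996 = 1.0222

1.022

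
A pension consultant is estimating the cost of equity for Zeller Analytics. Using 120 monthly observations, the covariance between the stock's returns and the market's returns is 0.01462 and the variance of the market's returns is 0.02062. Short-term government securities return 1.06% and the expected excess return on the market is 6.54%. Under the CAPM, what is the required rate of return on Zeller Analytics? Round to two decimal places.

β = Cov(R_i, R_m) / Var(R_m) = 0.01462 / 0.02062 = 0.7090
E(R) = R_f + β × MRP = 1.06% + 0.7090 × 6.54% = 5.70%

5.70%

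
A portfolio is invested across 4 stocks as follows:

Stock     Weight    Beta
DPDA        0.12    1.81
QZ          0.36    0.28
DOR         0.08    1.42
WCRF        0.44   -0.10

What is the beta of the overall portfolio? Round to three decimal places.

0.388

β_P = Σ w_i β_i = 0.12×1.81 + 0.36×0.28 + 0.08×1.42 + 0.44×-0.10 = 0.3876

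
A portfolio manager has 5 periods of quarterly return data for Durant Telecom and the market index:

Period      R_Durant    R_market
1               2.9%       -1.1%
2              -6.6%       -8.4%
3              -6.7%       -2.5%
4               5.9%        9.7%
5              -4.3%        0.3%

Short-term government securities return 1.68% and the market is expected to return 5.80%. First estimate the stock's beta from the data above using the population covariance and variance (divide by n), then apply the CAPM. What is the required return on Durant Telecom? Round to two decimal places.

Mean R_i = (2.9 − 6.6 − 6.7 + 5.9 − 4.3) / 5 = -1.7600%
Mean R_m = (-1.1 − 8.4 − 2.5 + 9.7 + 0.3) / 5 = -0.4000%
Σ(R_i − R̄_i)(R_m − R̄_m) = 121.4200  ⇒  Cov = 121.4200 / 5 = 24.2840
Σ(R_m − R̄_m)² = 171.4000  ⇒  Var(R_m) = 171.4000 / 5 = 34.2800
β = Cov / Var(R_m) = 24.2840 / 34.2800 = 0.7084
MRP = 5.80% − 1.68% = 4.12%
E(R) = R_f + β × MRP = 1.68% + 0.7084 × 4.12% = 4.60%

4.60%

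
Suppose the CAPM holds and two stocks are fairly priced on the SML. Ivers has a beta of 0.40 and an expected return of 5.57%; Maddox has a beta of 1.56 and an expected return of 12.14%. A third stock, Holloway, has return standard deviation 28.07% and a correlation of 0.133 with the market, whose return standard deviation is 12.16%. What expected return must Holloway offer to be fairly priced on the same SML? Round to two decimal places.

MRP = (12.14% − 5.57%) / (1.56 − 0.40) = 5.6638%
R_f = 5.57% − 0.40 × 5.6638% = 3.3045%
β_Holloway = ρ·σ_i/σ_m = 0.133 × 28.07 / 12.16 = 0.3070
E(R_Holloway) = R_f + β × MRP = 3.3045% + 0.3070 × 5.6638% = 5.04%

5.04%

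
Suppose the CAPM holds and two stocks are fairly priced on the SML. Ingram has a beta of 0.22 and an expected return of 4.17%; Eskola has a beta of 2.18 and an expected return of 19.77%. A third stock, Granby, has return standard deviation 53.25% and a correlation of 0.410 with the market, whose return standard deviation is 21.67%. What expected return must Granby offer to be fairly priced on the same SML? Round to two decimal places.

10.44%

MRP = (19.77% − 4.17%) / (2.18 − 0.22) = 7.9592%
R_f = 4.17% − 0.22 × 7.9592% = 2.4190%
β_Granby = ρ·σ_i/σ_m = 0.410 × 53.25 / 21.67 = 1.0075
E(R_Granby) = R_f + β × MRP = 2.4190% + 1.0075 × 7.9592% = 10.44%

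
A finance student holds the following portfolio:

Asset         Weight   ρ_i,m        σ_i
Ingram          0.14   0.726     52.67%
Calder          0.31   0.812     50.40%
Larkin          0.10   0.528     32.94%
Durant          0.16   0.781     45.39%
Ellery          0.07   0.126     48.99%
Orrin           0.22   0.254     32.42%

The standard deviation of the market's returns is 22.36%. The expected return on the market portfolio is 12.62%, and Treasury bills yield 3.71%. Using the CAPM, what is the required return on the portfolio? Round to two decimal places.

β_Ingram = 0.726 × 52.67% / 22.36% = 1.7101
β_Calder = 0.812 × 50.40% / 22.36% = 1.8303
β_Larkin = 0.528 × 32.94% / 22.36% = 0.7778
β_Durant = 0.781 × 45.39% / 22.36% = 1.5854
β_Ellery = 0.126 × 48.99% / 22.36% = 0.2761
β_Orrin = 0.254 × 32.42% / 22.36% = 0.3683
β_P = Σ w_i β_i = 0.14×1.7101 + 0.31×1.8303 + 0.10×0.7778 + 0.16×1.5854 + 0.07×0.2761 + 0.22×0.3683 = 1.2386
MRP = 12.62% − 3.71% = 8.91%
E(R_P) = R_f + β_P × MRP = 3.71% + 1.2386 × 8.91% = 14.75%

14.75%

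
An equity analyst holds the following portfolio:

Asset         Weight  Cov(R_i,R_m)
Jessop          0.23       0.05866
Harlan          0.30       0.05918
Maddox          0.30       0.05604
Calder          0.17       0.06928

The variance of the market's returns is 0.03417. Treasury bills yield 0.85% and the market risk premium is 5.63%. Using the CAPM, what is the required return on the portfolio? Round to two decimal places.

β_Jessop = 0.05866 / 0.03417 = 1.7167
β_Harlan = 0.05918 / 0.03417 = 1.7319
β_Maddox = 0.05604 / 0.03417 = 1.6400
β_Calder = 0.06928 / 0.03417 = 2.0275
β_P = Σ w_i β_i = 0.23×1.7167 + 0.30×1.7319 + 0.30×1.6400 + 0.17×2.0275 = 1.7511
E(R_P) = R_f + β_P × MRP = 0.85% + 1.7511 × 5.63% = 10.71%

10.71%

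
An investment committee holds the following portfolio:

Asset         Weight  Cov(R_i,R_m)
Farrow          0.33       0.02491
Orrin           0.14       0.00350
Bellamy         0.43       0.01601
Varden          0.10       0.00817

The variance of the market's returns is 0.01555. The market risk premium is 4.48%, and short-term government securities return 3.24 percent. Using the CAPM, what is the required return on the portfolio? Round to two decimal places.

β_Farrow = 0.02491 / 0.01555 = 1.6019
β_Orrin = 0.00350 / 0.01555 = 0.2251
β_Bellamy = 0.01601 / 0.01555 = 1.0296
β_Varden = 0.00817 / 0.01555 = 0.5254
β_P = Σ w_i β_i = 0.33×1.6019 + 0.14×0.2251 + 0.43×1.0296 + 0.10×0.5254 = 1.0554
E(R_P) = R_f + β_P × MRP = 3.24% + 1.0554 × 4.48% = 7.97%

7.97%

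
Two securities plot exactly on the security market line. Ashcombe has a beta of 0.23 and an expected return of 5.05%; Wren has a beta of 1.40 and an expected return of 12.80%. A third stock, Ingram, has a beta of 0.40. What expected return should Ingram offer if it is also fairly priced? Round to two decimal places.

6.18%

MRP (SML slope) = (12.80% − 5.05%) / (1.40 − 0.23) = 7.75% / 1.17 = 6.6239%
R_f (intercept) = 5.05% − 0.23 × 6.6239% = 3.5265%
E(R_Ingram) = R_f + β × MRP = 3.5265% + 0.40 × 6.6239% = 6.18%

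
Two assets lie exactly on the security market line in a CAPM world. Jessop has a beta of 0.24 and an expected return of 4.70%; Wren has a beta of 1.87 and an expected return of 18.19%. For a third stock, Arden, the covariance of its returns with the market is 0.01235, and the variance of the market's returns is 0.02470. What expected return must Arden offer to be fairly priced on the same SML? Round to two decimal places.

6.85%

MRP = (18.19% − 4.70%) / (1.87 − 0.24) = 8.2761%
R_f = 4.70% − 0.24 × 8.2761% = 2.7137%
β_Arden = Cov / Var(R_m) = 0.01235 / 0.02470 = 0.5000
E(R_Arden) = R_f + β × MRP = 2.7137% + 0.5000 × 8.2761% = 6.85%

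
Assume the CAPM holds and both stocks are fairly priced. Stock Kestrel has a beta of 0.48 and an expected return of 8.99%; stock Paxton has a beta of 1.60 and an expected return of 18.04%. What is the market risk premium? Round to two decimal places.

Both satisfy E(R) = R_f + β·MRP, so the slope of the SML is
MRP = (18.04% − 8.99%) / (1.60 − 0.48) = 9.05% / 1.12 = 8.0804%

8.08%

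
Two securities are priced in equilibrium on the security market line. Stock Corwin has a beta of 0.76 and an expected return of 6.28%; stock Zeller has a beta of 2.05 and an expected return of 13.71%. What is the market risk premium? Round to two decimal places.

Both satisfy E(R) = R_f + β·MRP, so the slope of the SML is
MRP = (13.71% − 6.28%) / (2.05 − 0.76) = 7.43% / 1.29 = 5.7597%

5.76%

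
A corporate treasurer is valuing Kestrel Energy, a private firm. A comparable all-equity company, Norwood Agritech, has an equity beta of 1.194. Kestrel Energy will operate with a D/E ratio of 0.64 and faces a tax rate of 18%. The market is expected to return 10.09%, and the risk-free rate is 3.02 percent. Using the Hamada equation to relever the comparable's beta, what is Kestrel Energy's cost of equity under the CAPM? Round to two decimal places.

15.89%

β_L = β_U × [1 + (1 − t)(D/E)] = 1.194 × [1 + (1 − 0.18) × 0.64]
    = 1.194 × [1 + 0.82 × 0.64] = 1.194 × 1.5248 = 1.8206
MRP = 10.09% − 3.02% = 7.07%
E(R) = R_f + β_L × MRP = 3.02% + 1.8206 × 7.07% = 15.89%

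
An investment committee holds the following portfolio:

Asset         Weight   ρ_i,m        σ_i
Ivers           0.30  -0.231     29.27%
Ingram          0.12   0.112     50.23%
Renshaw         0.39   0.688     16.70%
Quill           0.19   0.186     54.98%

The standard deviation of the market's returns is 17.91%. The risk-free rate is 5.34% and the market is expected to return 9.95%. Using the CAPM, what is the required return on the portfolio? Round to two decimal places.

β_Ivers = -0.231 × 29.27% / 17.91% = -0.3775
β_Ingram = 0.112 × 50.23% / 17.91% = 0.3141
β_Renshaw = 0.688 × 16.70% / 17.91% = 0.6415
β_Quill = 0.186 × 54.98% / 17.91% = 0.5710
β_P = Σ w_i β_i = 0.30×-0.3775 + 0.12×0.3141 + 0.39×0.6415 + 0.19×0.5710 = 0.2831
MRP = 9.95% − 5.34% = 4.61%
E(R_P) = R_f + β_P × MRP = 5.34% + 0.2831 × 4.61% = 6.65%

6.65%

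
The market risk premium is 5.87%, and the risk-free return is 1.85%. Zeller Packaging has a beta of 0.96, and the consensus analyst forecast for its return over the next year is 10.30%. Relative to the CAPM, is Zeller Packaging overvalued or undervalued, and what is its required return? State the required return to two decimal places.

Undervalued; required return 7.49%

Required return = R_f + β·MRP = 1.85% + 0.96 × 5.87% = 7.49%
Forecast 10.30% > required 7.49% → the stock plots above the SML → undervalued.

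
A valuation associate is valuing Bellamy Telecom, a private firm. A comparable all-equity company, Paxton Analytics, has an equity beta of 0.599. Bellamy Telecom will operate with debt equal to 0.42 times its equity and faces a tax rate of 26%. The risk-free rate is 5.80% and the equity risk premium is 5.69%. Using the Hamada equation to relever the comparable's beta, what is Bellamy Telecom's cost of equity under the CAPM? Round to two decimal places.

β_L = β_U × [1 + (1 − t)(D/E)] = 0.599 × [1 + (1 − 0.26) × 0.42]
    = 0.599 × [1 + 0.74 × 0.42] = 0.599 × 1.3108 = 0.7852
E(R) = R_f + β_L × MRP = 5.80% + 0.7852 × 5.69% = 10.27%

10.27%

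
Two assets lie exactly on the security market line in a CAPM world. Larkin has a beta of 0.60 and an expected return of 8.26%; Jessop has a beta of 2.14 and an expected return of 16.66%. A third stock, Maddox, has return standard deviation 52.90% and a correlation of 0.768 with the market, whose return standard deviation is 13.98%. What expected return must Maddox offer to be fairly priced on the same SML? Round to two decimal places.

MRP = (16.66% − 8.26%) / (2.14 − 0.60) = 5.4545%
R_f = 8.26% − 0.60 × 5.4545% = 4.9873%
β_Maddox = ρ·σ_i/σ_m = 0.768 × 52.90 / 13.98 = 2.9061
E(R_Maddox) = R_f + β × MRP = 4.9873% + 2.9061 × 5.4545% = 20.84%

20.84%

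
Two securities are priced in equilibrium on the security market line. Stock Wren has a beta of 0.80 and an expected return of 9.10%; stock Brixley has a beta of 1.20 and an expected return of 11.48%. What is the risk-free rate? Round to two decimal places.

Both satisfy E(R) = R_f + β·MRP, so the slope of the SML is
MRP = (11.48% − 9.10%) / (1.20 − 0.80) = 2.38% / 0.40 = 5.9500%
R_f = E(R_Wren) − β_Wren·MRP = 9.10% − 0.80 × 5.9500% = 4.3400%

4.34%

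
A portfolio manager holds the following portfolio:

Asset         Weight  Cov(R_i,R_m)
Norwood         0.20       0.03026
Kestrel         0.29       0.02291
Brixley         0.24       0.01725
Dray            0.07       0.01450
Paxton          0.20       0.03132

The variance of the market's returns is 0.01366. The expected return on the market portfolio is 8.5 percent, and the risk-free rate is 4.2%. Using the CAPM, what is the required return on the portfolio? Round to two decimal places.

β_Norwood = 0.03026 / 0.01366 = 2.2152
β_Kestrel = 0.02291 / 0.01366 = 1.6772
β_Brixley = 0.01725 / 0.01366 = 1.2628
β_Dray = 0.01450 / 0.01366 = 1.0615
β_Paxton = 0.03132 / 0.01366 = 2.2928
β_P = Σ w_i β_i = 0.20×2.2152 + 0.29×1.6772 + 0.24×1.2628 + 0.07×1.0615 + 0.20×2.2928 = 1.7654
MRP = 8.5% − 4.2% = 4.30%
E(R_P) = R_f + β_P × MRP = 4.2% + 1.7654 × 4.3% = 11.79%

11.79%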